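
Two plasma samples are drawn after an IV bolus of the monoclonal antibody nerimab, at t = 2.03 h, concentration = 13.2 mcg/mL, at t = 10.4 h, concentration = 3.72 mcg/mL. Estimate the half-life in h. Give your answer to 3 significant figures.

4.58 h

k = ln(C₁/C₂) / (t₂ − t₁) = ln(13.2/3.72) / (10.4 − 2.03)
  = 1.266 / 8.370 = 0.1513 h⁻¹
t½ = ln2 / k = 0.693147 / 0.1513 = 4.581 h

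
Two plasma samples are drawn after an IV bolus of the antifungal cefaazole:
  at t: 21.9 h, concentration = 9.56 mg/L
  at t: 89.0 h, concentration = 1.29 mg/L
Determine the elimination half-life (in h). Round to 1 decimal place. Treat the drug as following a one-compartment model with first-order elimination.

k = ln(C₁/C₂) / (t₂ − t₁) = ln(9.56/1.29) / (89.0 − 21.9)
  = 2.003 / 67.10 = 0.02985 h⁻¹
t½ = ln2 / k = 0.693147 / 0.02985 = 23.22 h

23.2 h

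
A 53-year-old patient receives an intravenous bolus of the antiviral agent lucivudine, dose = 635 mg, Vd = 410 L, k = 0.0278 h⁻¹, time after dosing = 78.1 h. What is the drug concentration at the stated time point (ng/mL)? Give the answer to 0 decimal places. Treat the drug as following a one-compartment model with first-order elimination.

C₀ = Dose / Vd = 635.0 / 410 = 1.549 mg/L
C = C₀ · e^(−k·t) = 1.549 × e^(−0.02780 × 78.1)
  = 1.549 × 0.1140 = 0.1766 mg/L
Convert: 0.1766 mg/L × 1000 = 176.6 ng/mL

177 ng/mL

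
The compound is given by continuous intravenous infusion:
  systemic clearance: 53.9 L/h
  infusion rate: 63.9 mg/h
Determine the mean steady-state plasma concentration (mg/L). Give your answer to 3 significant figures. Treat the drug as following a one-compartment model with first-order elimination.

At steady state Css = R₀ / CL = 63.9 / 53.90 = 1.186 mg/L

1.19 mg/L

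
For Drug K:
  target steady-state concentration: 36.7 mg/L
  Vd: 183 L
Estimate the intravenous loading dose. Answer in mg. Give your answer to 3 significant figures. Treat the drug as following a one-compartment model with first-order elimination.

LD = Css × Vd = 36.7 × 183 = 6716 mg

6720 mg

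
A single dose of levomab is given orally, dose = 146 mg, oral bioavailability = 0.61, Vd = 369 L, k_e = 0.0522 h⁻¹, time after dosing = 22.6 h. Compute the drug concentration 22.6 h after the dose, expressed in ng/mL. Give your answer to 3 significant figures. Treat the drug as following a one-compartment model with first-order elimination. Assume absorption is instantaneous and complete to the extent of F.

Amount reaching circulation = F × Dose = 0.61 × 146.0 = 89.06 mg
C₀ = F·Dose / Vd = 89.06 / 369 = 0.2414 mg/L
C = C₀ · e^(−k·t) = 0.2414 × e^(−0.05220 × 22.6)
  = 0.2414 × 0.3074 = 0.07421 mg/L
Convert: 0.07421 mg/L × 1000 = 74.21 ng/mL

74.2 ng/mL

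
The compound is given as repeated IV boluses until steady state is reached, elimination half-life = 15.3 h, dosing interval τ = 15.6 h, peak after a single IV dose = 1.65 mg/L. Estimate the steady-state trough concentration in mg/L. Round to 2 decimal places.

k = ln2 / t½ = 0.693147 / 15.3 = 0.04530 h⁻¹
e^(−kτ) = e^(−0.04530 × 15.6) = 0.4933
Accumulation ratio R = 1 / (1 − e^(−kτ)) = 1 / (1 − 0.4933) = 1.974
Steady-state trough = C₀ × R × e^(−kτ) = 1.65 × 1.974 × 0.4933 = 1.607 mg/L

1.61 mg/L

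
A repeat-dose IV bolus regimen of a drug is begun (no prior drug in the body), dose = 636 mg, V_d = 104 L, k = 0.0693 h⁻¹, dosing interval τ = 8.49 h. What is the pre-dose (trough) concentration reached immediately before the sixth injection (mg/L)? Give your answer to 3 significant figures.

C₀ per dose = Dose / Vd = 636 / 104 = 6.115 mg/L
Fraction remaining after one interval: r = e^(−kτ) = e^(−0.06930 × 8.49) = 0.5552
Before dose 6, 5 doses have been given (aged 1τ, 2τ, 3τ, 4τ, 5τ).
C_trough = C₀ × (r + r² + … + r^5) = C₀ × r(1−r^5)/(1−r)
        = 6.115 × 0.5552 × (1 − 0.05275) / (1 − 0.5552) = 7.230 mg/L

7.23 mg/L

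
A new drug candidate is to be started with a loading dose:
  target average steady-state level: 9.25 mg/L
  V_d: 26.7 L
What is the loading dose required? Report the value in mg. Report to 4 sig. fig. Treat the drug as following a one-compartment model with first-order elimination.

LD = Css × Vd = 9.25 × 26.7 = 247.0 mg

247.0 mg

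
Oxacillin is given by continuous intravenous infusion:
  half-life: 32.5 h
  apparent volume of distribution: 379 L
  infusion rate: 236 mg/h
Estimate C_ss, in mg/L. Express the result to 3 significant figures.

k = ln2 / t½ = 0.693147 / 32.5 = 0.02133 h⁻¹
CL = k × Vd = 0.02133 × 379 = 8.084 L/h
At steady state Css = R₀ / CL = 236 / 8.084 = 29.19 mg/L

29.2 mg/L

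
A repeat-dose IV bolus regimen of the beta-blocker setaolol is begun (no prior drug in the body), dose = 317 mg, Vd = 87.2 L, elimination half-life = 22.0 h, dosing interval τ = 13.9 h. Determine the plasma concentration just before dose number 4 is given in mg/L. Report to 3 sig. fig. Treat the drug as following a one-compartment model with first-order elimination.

4.84 mg/L

C₀ per dose = Dose / Vd = 317 / 87.2 = 3.635 mg/L
k = ln2 / t½ = 0.693147 / 22.0 = 0.03151 h⁻¹
Fraction remaining after one interval: r = e^(−kτ) = e^(−0.03151 × 13.9) = 0.6453
Before dose 4, 3 doses have been given (aged 1τ, 2τ, 3τ).
C_trough = C₀ × (r + r² + … + r^3) = C₀ × r(1−r^3)/(1−r)
        = 3.635 × 0.6453 × (1 − 0.2687) / (1 − 0.6453) = 4.836 mg/L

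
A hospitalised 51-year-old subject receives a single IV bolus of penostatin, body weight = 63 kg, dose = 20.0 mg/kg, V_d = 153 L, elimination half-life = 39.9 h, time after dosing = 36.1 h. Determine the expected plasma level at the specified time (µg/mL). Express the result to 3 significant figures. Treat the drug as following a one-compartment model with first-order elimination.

Total dose = 20.0 × 63 = 1260 mg
C₀ = Dose / Vd = 1260 / 153 = 8.235 mg/L
k = ln2 / t½ = 0.693147 / 39.9 = 0.01737 h⁻¹
C = C₀ · e^(−k·t) = 8.235 × e^(−0.01737 × 36.1)
  = 8.235 × 0.5342 = 4.399 mg/L
(4.399 mg/L = 4.399 µg/mL)

4.40 µg/mL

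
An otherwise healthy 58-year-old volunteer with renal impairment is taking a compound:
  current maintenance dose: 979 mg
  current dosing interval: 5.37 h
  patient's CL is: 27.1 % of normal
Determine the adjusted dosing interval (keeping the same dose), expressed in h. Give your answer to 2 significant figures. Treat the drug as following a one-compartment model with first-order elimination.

20 h

To keep the same average steady-state level, dosing rate must scale with clearance.
CL ratio = 27.1 / 100 = 0.2710
New interval (same dose) = 5.37 / 0.2710 = 19.82 h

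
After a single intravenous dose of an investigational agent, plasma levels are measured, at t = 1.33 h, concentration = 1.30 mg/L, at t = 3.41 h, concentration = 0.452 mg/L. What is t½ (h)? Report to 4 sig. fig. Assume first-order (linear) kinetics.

k = ln(C₁/C₂) / (t₂ − t₁) = ln(1.30/0.452) / (3.41 − 1.33)
  = 1.056 / 2.080 = 0.5077 h⁻¹
t½ = ln2 / k = 0.693147 / 0.5077 = 1.365 h

1.365 h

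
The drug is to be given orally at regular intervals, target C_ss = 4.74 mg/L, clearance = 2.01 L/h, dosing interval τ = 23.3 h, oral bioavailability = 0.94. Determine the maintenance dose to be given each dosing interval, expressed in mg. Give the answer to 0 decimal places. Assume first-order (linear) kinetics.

At steady state, F × (Dose/τ) = Css × CL.
Dose = Css × CL × τ / F = 4.74 × 2.010 × 23.3 / 0.94 = 236.2 mg

236 mg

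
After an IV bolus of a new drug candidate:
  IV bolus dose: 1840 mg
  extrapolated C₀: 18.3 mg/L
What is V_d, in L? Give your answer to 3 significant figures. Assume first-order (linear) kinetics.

Vd = Dose / C₀ = 1840 / 18.3 = 100.5 L

101 L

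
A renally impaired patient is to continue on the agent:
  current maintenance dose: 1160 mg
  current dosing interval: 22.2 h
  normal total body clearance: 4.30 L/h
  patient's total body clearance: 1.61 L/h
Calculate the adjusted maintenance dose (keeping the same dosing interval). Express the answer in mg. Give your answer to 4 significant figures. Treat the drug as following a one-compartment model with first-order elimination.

To keep the same average steady-state level, dosing rate must scale with clearance.
CL ratio = 1.61 / 4.30 = 0.3744
New dose (same interval) = 1160 × 0.3744 = 434.3 mg

434.3 mg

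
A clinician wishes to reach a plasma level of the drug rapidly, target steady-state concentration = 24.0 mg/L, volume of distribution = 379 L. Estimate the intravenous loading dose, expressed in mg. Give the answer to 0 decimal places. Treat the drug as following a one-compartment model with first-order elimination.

LD = Css × Vd = 24.0 × 379 = 9096 mg

9096 mg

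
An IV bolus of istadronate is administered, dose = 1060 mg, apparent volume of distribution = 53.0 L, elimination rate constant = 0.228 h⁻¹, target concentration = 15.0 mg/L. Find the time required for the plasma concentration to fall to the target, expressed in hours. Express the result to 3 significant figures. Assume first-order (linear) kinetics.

C₀ = Dose / Vd = 1060 / 53.0 = 20.00 mg/L
t = ln(C₀ / C) / k = ln(20.00 / 15.0) / 0.2280
  = ln(1.333) / 0.2280 = 0.2874 / 0.2280 = 1.261 h

1.26 h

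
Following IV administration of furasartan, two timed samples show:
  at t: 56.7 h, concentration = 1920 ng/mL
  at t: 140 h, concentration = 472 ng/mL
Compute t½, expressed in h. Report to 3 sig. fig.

k = ln(C₁/C₂) / (t₂ − t₁) = ln(1920/472) / (140 − 56.7)
  = 1.403 / 83.30 = 0.01684 h⁻¹
t½ = ln2 / k = 0.693147 / 0.01684 = 41.16 h

41.2 h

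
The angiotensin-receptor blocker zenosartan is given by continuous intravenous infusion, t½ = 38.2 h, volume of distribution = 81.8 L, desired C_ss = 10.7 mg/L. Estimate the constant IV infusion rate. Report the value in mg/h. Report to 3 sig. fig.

k = ln2 / t½ = 0.693147 / 38.2 = 0.01815 h⁻¹
CL = k × Vd = 0.01815 × 81.8 = 1.485 L/h
At steady state, infusion rate R₀ = Css × CL = 10.7 × 1.485 = 15.89 mg/h

15.9 mg/h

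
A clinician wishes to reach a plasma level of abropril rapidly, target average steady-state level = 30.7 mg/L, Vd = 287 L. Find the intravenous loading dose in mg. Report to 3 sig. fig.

8810 mg

LD = Css × Vd = 30.7 × 287 = 8811 mg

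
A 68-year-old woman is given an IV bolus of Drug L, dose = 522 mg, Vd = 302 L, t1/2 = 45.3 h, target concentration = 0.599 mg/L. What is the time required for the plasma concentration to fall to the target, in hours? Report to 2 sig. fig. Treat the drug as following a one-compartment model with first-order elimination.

C₀ = Dose / Vd = 522.0 / 302 = 1.728 mg/L
k = ln2 / t½ = 0.693147 / 45.3 = 0.01530 h⁻¹
t = ln(C₀ / C) / k = ln(1.728 / 0.599) / 0.01530
  = ln(2.885) / 0.01530 = 1.060 / 0.01530 = 69.28 h

69 h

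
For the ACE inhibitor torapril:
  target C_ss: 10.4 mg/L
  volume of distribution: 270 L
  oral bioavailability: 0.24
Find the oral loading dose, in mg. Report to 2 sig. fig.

12000 mg

LD = Css × Vd / F = 10.4 × 270 / 0.24 = 11700 mg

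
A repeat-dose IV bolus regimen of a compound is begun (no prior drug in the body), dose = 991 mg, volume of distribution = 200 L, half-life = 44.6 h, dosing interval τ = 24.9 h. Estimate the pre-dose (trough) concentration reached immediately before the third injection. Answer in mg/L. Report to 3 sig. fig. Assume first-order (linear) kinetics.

C₀ per dose = Dose / Vd = 991 / 200 = 4.955 mg/L
k = ln2 / t½ = 0.693147 / 44.6 = 0.01554 h⁻¹
Fraction remaining after one interval: r = e^(−kτ) = e^(−0.01554 × 24.9) = 0.6791
Before dose 3, 2 doses have been given (aged 1τ, 2τ).
C_trough = C₀ × (r + r²) = 4.955 × (0.6791 + 0.4612) = 5.650 mg/L

5.65 mg/L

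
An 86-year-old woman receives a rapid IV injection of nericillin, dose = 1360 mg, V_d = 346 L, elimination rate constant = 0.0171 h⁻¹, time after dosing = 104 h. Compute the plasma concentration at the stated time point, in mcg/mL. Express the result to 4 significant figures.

C₀ = Dose / Vd = 1360 / 346 = 3.931 mg/L
C = C₀ · e^(−k·t) = 3.931 × e^(−0.01710 × 104)
  = 3.931 × 0.1689 = 0.6639 mg/L
(0.6639 mg/L = 0.6639 mcg/mL)

0.6639 mcg/mL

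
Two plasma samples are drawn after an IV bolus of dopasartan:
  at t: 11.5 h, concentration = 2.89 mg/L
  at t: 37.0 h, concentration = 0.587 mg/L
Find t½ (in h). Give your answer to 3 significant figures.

k = ln(C₁/C₂) / (t₂ − t₁) = ln(2.89/0.587) / (37.0 − 11.5)
  = 1.594 / 25.50 = 0.06251 h⁻¹
t½ = ln2 / k = 0.693147 / 0.06251 = 11.09 h

11.1 h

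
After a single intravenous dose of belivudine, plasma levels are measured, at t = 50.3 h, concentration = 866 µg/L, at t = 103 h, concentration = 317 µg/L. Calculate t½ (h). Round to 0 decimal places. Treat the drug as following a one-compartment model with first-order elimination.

36 h

k = ln(C₁/C₂) / (t₂ − t₁) = ln(866/317) / (103 − 50.3)
  = 1.005 / 52.70 = 0.01907 h⁻¹
t½ = ln2 / k = 0.693147 / 0.01907 = 36.35 h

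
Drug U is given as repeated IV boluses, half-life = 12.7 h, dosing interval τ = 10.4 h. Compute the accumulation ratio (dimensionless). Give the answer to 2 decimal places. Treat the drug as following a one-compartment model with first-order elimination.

k = ln2 / t½ = 0.693147 / 12.7 = 0.05458 h⁻¹
e^(−kτ) = e^(−0.05458 × 10.4) = 0.5669
Accumulation ratio R = 1 / (1 − e^(−kτ)) = 1 / (1 − 0.5669) = 2.309

2.31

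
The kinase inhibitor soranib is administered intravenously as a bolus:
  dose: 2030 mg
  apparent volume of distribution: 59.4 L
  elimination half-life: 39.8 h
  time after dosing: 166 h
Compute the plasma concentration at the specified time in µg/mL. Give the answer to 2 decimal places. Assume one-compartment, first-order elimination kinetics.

C₀ = Dose / Vd = 2030 / 59.4 = 34.18 mg/L
k = ln2 / t½ = 0.693147 / 39.8 = 0.01742 h⁻¹
C = C₀ · e^(−k·t) = 34.18 × e^(−0.01742 × 166)
  = 34.18 × 0.05548 = 1.896 mg/L
(1.896 mg/L = 1.896 µg/mL)

1.90 µg/mL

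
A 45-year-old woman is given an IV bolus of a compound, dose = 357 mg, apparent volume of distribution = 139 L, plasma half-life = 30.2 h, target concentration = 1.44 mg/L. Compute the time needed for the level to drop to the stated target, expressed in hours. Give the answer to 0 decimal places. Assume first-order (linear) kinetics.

C₀ = Dose / Vd = 357.0 / 139 = 2.568 mg/L
k = ln2 / t½ = 0.693147 / 30.2 = 0.02295 h⁻¹
t = ln(C₀ / C) / k = ln(2.568 / 1.44) / 0.02295
  = ln(1.783) / 0.02295 = 0.5783 / 0.02295 = 25.20 h

25 h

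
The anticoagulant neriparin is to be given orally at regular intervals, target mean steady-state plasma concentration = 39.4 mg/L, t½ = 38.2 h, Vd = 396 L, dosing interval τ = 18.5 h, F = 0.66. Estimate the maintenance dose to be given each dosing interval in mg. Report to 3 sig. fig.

7940 mg

k = ln2 / t½ = 0.693147 / 38.2 = 0.01815 h⁻¹
CL = k × Vd = 0.01815 × 396 = 7.187 L/h
At steady state, F × (Dose/τ) = Css × CL.
Dose = Css × CL × τ / F = 39.4 × 7.187 × 18.5 / 0.66 = 7937 mg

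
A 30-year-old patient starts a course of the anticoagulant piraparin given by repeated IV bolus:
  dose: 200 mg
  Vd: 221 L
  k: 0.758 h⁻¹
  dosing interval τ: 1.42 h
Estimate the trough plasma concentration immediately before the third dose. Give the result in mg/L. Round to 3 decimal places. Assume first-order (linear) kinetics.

C₀ per dose = Dose / Vd = 200 / 221 = 0.9050 mg/L
Fraction remaining after one interval: r = e^(−kτ) = e^(−0.7580 × 1.42) = 0.3408
Before dose 3, 2 doses have been given (aged 1τ, 2τ).
C_trough = C₀ × (r + r²) = 0.9050 × (0.3408 + 0.1161) = 0.4135 mg/L

0.414 mg/L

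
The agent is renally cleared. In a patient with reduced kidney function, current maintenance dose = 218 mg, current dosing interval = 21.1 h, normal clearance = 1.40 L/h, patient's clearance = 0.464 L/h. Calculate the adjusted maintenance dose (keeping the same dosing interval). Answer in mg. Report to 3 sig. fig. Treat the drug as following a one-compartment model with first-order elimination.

72.3 mg

To keep the same average steady-state level, dosing rate must scale with clearance.
CL ratio = 0.464 / 1.40 = 0.3314
New dose (same interval) = 218 × 0.3314 = 72.25 mg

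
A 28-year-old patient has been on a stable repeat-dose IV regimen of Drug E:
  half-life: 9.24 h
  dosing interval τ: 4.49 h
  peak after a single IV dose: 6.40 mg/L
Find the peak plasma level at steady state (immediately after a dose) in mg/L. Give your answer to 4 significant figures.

22.38 mg/L

k = ln2 / t½ = 0.693147 / 9.24 = 0.07502 h⁻¹
e^(−kτ) = e^(−0.07502 × 4.49) = 0.7140
Accumulation ratio R = 1 / (1 − e^(−kτ)) = 1 / (1 − 0.7140) = 3.497
Steady-state peak = C₀ × R = 6.40 × 3.497 = 22.38 mg/L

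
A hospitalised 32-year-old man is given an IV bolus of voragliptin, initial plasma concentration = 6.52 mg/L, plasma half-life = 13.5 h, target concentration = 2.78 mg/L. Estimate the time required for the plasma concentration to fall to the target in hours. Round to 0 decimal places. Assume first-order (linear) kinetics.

17 h

k = ln2 / t½ = 0.693147 / 13.5 = 0.05134 h⁻¹
t = ln(C₀ / C) / k = ln(6.520 / 2.78) / 0.05134
  = ln(2.345) / 0.05134 = 0.8523 / 0.05134 = 16.60 h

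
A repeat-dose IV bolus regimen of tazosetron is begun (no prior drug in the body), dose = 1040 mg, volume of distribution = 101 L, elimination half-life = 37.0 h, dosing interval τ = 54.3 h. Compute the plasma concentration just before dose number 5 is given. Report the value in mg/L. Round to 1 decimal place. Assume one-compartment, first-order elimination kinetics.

5.7 mg/L

C₀ per dose = Dose / Vd = 1040 / 101 = 10.30 mg/L
k = ln2 / t½ = 0.693147 / 37.0 = 0.01873 h⁻¹
Fraction remaining after one interval: r = e^(−kτ) = e^(−0.01873 × 54.3) = 0.3617
Before dose 5, 4 doses have been given (aged 1τ, 2τ, 3τ, 4τ).
C_trough = C₀ × (r + r² + … + r^4) = C₀ × r(1−r^4)/(1−r)
        = 10.30 × 0.3617 × (1 − 0.01712) / (1 − 0.3617) = 5.737 mg/L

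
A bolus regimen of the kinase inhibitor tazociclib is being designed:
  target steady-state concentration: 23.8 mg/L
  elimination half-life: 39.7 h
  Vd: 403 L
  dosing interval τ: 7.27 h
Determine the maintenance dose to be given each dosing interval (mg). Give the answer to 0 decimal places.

k = ln2 / t½ = 0.693147 / 39.7 = 0.01746 h⁻¹
CL = k × Vd = 0.01746 × 403 = 7.036 L/h
At steady state, Dose/τ = Css × CL.
Dose = Css × CL × τ = 23.8 × 7.036 × 7.27 = 1217 mg

1217 mg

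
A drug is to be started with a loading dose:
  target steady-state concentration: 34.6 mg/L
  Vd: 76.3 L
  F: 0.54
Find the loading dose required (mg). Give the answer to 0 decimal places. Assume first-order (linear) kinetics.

4889 mg

LD = Css × Vd / F = 34.6 × 76.3 / 0.54 = 4889 mg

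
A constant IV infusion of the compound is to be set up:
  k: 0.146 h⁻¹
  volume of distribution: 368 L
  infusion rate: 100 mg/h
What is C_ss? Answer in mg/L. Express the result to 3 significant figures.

1.86 mg/L

CL = k × Vd = 0.1460 × 368 = 53.73 L/h
At steady state Css = R₀ / CL = 100 / 53.73 = 1.861 mg/L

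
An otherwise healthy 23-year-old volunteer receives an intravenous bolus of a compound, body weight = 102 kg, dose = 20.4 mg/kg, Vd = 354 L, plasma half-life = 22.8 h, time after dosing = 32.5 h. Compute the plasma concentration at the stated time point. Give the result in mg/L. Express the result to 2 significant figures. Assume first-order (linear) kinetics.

Total dose = 20.4 × 102 = 2081 mg
C₀ = Dose / Vd = 2081 / 354 = 5.879 mg/L
k = ln2 / t½ = 0.693147 / 22.8 = 0.03040 h⁻¹
C = C₀ · e^(−k·t) = 5.879 × e^(−0.03040 × 32.5)
  = 5.879 × 0.3723 = 2.189 mg/L

2.2 mg/L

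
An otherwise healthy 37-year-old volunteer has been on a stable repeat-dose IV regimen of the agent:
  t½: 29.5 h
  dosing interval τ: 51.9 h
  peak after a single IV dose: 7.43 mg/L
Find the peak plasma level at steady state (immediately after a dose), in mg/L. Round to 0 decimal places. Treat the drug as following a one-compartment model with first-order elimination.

11 mg/L

k = ln2 / t½ = 0.693147 / 29.5 = 0.02350 h⁻¹
e^(−kτ) = e^(−0.02350 × 51.9) = 0.2953
Accumulation ratio R = 1 / (1 − e^(−kτ)) = 1 / (1 − 0.2953) = 1.419
Steady-state peak = C₀ × R = 7.43 × 1.419 = 10.54 mg/L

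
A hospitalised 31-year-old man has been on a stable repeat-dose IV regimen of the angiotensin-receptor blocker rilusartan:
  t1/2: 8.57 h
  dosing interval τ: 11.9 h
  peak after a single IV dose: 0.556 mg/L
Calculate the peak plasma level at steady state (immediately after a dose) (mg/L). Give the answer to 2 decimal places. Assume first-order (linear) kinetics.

k = ln2 / t½ = 0.693147 / 8.57 = 0.08088 h⁻¹
e^(−kτ) = e^(−0.08088 × 11.9) = 0.3819
Accumulation ratio R = 1 / (1 − e^(−kτ)) = 1 / (1 − 0.3819) = 1.618
Steady-state peak = C₀ × R = 0.556 × 1.618 = 0.8996 mg/L

0.90 mg/L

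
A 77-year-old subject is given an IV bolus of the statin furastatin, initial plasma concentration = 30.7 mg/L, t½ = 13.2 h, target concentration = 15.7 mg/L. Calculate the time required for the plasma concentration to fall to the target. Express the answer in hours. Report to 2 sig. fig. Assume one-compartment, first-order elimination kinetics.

13 h

k = ln2 / t½ = 0.693147 / 13.2 = 0.05251 h⁻¹
t = ln(C₀ / C) / k = ln(30.70 / 15.7) / 0.05251
  = ln(1.955) / 0.05251 = 0.6704 / 0.05251 = 12.77 h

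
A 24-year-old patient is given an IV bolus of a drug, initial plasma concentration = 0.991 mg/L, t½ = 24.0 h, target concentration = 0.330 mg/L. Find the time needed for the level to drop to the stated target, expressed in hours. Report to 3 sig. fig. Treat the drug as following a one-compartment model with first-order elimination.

38.1 h

k = ln2 / t½ = 0.693147 / 24.0 = 0.02888 h⁻¹
t = ln(C₀ / C) / k = ln(0.9910 / 0.330) / 0.02888
  = ln(3.003) / 0.02888 = 1.100 / 0.02888 = 38.09 h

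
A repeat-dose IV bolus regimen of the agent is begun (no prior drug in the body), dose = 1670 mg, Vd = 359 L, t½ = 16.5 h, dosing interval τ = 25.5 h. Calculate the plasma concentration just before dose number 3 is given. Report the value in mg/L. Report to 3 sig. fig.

C₀ per dose = Dose / Vd = 1670 / 359 = 4.652 mg/L
k = ln2 / t½ = 0.693147 / 16.5 = 0.04201 h⁻¹
Fraction remaining after one interval: r = e^(−kτ) = e^(−0.04201 × 25.5) = 0.3426
Before dose 3, 2 doses have been given (aged 1τ, 2τ).
C_trough = C₀ × (r + r²) = 4.652 × (0.3426 + 0.1174) = 2.140 mg/L

2.14 mg/L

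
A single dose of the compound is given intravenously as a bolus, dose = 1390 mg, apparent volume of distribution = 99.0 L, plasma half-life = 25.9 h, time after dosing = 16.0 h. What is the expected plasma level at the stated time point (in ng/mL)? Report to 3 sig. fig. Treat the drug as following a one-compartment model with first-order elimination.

9150 ng/mL

C₀ = Dose / Vd = 1390 / 99.0 = 14.04 mg/L
k = ln2 / t½ = 0.693147 / 25.9 = 0.02676 h⁻¹
C = C₀ · e^(−k·t) = 14.04 × e^(−0.02676 × 16.0)
  = 14.04 × 0.6517 = 9.150 mg/L
Convert: 9.150 mg/L × 1000 = 9150 ng/mL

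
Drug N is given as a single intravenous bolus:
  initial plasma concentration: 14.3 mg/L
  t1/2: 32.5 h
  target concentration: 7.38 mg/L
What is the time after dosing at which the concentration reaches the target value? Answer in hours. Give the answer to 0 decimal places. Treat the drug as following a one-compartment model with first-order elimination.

31 h

k = ln2 / t½ = 0.693147 / 32.5 = 0.02133 h⁻¹
t = ln(C₀ / C) / k = ln(14.30 / 7.38) / 0.02133
  = ln(1.938) / 0.02133 = 0.6617 / 0.02133 = 31.02 h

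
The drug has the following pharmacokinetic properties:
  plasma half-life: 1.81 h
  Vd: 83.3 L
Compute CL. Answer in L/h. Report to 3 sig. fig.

31.9 L/h

k = ln2 / t½ = 0.693147 / 1.81 = 0.3830 h⁻¹
CL = k × Vd = 0.3830 × 83.3 = 31.90 L/h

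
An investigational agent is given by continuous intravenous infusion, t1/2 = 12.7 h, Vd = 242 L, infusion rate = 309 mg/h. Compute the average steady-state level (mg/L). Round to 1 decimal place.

k = ln2 / t½ = 0.693147 / 12.7 = 0.05458 h⁻¹
CL = k × Vd = 0.05458 × 242 = 13.21 L/h
At steady state Css = R₀ / CL = 309 / 13.21 = 23.39 mg/L

23.4 mg/L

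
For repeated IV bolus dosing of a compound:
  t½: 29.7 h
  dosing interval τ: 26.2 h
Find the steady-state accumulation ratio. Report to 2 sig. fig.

2.2

k = ln2 / t½ = 0.693147 / 29.7 = 0.02334 h⁻¹
e^(−kτ) = e^(−0.02334 × 26.2) = 0.5425
Accumulation ratio R = 1 / (1 − e^(−kτ)) = 1 / (1 − 0.5425) = 2.186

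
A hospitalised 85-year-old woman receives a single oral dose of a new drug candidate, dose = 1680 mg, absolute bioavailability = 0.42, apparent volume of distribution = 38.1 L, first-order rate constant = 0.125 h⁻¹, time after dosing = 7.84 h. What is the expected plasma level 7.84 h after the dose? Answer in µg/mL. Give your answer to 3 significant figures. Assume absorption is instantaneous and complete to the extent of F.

Amount reaching circulation = F × Dose = 0.42 × 1680 = 705.6 mg
C₀ = F·Dose / Vd = 705.6 / 38.1 = 18.52 mg/L
C = C₀ · e^(−k·t) = 18.52 × e^(−0.1250 × 7.84)
  = 18.52 × 0.3753 = 6.951 mg/L
(6.951 mg/L = 6.951 µg/mL)

6.95 µg/mL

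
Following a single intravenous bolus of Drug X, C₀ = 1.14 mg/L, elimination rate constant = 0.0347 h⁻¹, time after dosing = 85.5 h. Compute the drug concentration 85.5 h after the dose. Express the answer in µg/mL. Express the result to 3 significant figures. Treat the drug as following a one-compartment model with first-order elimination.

0.0587 µg/mL

C = C₀ · e^(−k·t) = 1.140 × e^(−0.03470 × 85.5)
  = 1.140 × 0.05147 = 0.05868 mg/L
(0.05868 mg/L = 0.05868 µg/mL)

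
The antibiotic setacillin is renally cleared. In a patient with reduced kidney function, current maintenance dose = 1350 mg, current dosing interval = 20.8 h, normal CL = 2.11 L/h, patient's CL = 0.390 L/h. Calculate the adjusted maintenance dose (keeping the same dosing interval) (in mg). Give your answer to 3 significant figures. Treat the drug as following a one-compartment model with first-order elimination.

To keep the same average steady-state level, dosing rate must scale with clearance.
CL ratio = 0.390 / 2.11 = 0.1848
New dose (same interval) = 1350 × 0.1848 = 249.5 mg

250 mg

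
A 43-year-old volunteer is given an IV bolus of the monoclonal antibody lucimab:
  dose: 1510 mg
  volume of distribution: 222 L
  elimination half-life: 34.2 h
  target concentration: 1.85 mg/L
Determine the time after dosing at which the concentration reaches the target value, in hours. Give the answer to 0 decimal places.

64 h

C₀ = Dose / Vd = 1510 / 222 = 6.802 mg/L
k = ln2 / t½ = 0.693147 / 34.2 = 0.02027 h⁻¹
t = ln(C₀ / C) / k = ln(6.802 / 1.85) / 0.02027
  = ln(3.677) / 0.02027 = 1.302 / 0.02027 = 64.23 h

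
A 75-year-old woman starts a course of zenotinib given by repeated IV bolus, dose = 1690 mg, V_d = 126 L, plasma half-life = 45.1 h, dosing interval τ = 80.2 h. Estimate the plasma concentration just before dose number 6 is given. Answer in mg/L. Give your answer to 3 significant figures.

C₀ per dose = Dose / Vd = 1690 / 126 = 13.41 mg/L
k = ln2 / t½ = 0.693147 / 45.1 = 0.01537 h⁻¹
Fraction remaining after one interval: r = e^(−kτ) = e^(−0.01537 × 80.2) = 0.2915
Before dose 6, 5 doses have been given (aged 1τ, 2τ, 3τ, 4τ, 5τ).
C_trough = C₀ × (r + r² + … + r^5) = C₀ × r(1−r^5)/(1−r)
        = 13.41 × 0.2915 × (1 − 0.002105) / (1 − 0.2915) = 5.506 mg/L

5.51 mg/L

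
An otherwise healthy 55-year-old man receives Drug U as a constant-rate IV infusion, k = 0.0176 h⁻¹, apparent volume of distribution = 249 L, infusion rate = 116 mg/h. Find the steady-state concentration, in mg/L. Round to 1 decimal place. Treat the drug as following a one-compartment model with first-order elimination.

26.5 mg/L

CL = k × Vd = 0.01760 × 249 = 4.382 L/h
At steady state Css = R₀ / CL = 116 / 4.382 = 26.47 mg/L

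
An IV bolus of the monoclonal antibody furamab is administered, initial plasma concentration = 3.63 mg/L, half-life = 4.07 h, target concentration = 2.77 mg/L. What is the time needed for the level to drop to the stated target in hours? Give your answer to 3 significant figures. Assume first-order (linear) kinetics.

1.59 h

k = ln2 / t½ = 0.693147 / 4.07 = 0.1703 h⁻¹
t = ln(C₀ / C) / k = ln(3.630 / 2.77) / 0.1703
  = ln(1.310) / 0.1703 = 0.2700 / 0.1703 = 1.585 h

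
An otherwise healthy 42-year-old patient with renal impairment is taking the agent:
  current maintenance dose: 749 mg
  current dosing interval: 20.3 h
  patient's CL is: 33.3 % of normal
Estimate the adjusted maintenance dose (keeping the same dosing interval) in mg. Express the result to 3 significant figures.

To keep the same average steady-state level, dosing rate must scale with clearance.
CL ratio = 33.3 / 100 = 0.3330
New dose (same interval) = 749 × 0.3330 = 249.4 mg

249 mg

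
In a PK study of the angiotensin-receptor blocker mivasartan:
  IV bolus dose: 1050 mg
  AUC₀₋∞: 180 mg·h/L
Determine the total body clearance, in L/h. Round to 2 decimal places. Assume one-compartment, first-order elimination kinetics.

CL = Dose / AUC = 1050 / 180 = 5.833 L/h

5.83 L/h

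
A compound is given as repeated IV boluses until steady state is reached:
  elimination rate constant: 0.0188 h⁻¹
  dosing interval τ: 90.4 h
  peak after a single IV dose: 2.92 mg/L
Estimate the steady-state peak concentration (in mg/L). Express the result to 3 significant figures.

e^(−kτ) = e^(−0.01880 × 90.4) = 0.1828
Accumulation ratio R = 1 / (1 − e^(−kτ)) = 1 / (1 − 0.1828) = 1.224
Steady-state peak = C₀ × R = 2.92 × 1.224 = 3.574 mg/L

3.57 mg/L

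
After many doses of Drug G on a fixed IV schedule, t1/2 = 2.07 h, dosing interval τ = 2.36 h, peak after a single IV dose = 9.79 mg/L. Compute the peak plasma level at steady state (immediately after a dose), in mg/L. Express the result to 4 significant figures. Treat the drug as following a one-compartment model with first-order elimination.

17.92 mg/L

k = ln2 / t½ = 0.693147 / 2.07 = 0.3349 h⁻¹
e^(−kτ) = e^(−0.3349 × 2.36) = 0.4537
Accumulation ratio R = 1 / (1 − e^(−kτ)) = 1 / (1 − 0.4537) = 1.830
Steady-state peak = C₀ × R = 9.79 × 1.830 = 17.92 mg/L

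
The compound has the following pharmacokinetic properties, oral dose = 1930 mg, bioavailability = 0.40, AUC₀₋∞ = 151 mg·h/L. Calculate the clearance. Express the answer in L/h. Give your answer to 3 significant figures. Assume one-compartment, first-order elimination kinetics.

5.11 L/h

CL = F·Dose / AUC = 0.40 × 1930 / 151 = 5.113 L/h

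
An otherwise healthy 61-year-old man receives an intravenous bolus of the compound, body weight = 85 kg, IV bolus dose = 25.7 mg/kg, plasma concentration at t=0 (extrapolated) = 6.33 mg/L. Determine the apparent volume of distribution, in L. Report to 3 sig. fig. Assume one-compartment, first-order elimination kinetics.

Dose = 25.7 × 85 = 2185 mg
Vd = Dose / C₀ = 2185 / 6.33 = 345.2 L

345 L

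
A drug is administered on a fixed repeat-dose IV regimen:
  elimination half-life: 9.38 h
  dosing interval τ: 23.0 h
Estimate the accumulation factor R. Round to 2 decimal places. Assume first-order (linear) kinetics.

k = ln2 / t½ = 0.693147 / 9.38 = 0.07390 h⁻¹
e^(−kτ) = e^(−0.07390 × 23.0) = 0.1827
Accumulation ratio R = 1 / (1 − e^(−kτ)) = 1 / (1 − 0.1827) = 1.224

1.22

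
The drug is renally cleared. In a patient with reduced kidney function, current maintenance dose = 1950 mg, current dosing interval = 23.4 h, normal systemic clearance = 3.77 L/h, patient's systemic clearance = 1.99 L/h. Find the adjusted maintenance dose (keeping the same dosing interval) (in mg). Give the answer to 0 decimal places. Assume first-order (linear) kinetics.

1029 mg

To keep the same average steady-state level, dosing rate must scale with clearance.
CL ratio = 1.99 / 3.77 = 0.5279
New dose (same interval) = 1950 × 0.5279 = 1029 mg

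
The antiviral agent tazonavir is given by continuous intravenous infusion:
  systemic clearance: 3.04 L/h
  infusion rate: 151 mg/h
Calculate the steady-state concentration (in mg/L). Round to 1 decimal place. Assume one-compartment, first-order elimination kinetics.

At steady state Css = R₀ / CL = 151 / 3.040 = 49.67 mg/L

49.7 mg/L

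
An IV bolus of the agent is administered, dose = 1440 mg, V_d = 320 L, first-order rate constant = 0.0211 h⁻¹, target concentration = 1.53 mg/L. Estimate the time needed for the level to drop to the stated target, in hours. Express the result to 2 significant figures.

51 h

C₀ = Dose / Vd = 1440 / 320 = 4.500 mg/L
t = ln(C₀ / C) / k = ln(4.500 / 1.53) / 0.02110
  = ln(2.941) / 0.02110 = 1.079 / 0.02110 = 51.14 h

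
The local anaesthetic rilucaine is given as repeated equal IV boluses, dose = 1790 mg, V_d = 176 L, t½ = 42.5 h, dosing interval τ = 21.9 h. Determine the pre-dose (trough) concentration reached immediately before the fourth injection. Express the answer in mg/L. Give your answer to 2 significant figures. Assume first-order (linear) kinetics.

16 mg/L

C₀ per dose = Dose / Vd = 1790 / 176 = 10.17 mg/L
k = ln2 / t½ = 0.693147 / 42.5 = 0.01631 h⁻¹
Fraction remaining after one interval: r = e^(−kτ) = e^(−0.01631 × 21.9) = 0.6996
Before dose 4, 3 doses have been given (aged 1τ, 2τ, 3τ).
C_trough = C₀ × (r + r² + … + r^3) = C₀ × r(1−r^3)/(1−r)
        = 10.17 × 0.6996 × (1 − 0.3424) / (1 − 0.6996) = 15.58 mg/L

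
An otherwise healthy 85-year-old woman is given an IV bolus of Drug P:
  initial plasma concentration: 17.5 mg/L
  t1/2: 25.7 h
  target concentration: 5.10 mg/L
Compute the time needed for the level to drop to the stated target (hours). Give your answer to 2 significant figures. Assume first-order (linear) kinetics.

46 h

k = ln2 / t½ = 0.693147 / 25.7 = 0.02697 h⁻¹
t = ln(C₀ / C) / k = ln(17.50 / 5.10) / 0.02697
  = ln(3.431) / 0.02697 = 1.233 / 0.02697 = 45.72 h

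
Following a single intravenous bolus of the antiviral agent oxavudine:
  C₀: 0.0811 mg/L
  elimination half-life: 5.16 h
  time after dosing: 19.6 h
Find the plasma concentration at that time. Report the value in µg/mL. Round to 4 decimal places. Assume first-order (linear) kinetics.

k = ln2 / t½ = 0.693147 / 5.16 = 0.1343 h⁻¹
C = C₀ · e^(−k·t) = 0.08110 × e^(−0.1343 × 19.6)
  = 0.08110 × 0.07191 = 0.005832 mg/L
(0.005832 mg/L = 0.005832 µg/mL)

0.0058 µg/mL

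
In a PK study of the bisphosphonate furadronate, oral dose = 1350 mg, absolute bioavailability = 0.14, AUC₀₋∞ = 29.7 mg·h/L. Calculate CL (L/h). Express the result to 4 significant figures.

CL = F·Dose / AUC = 0.14 × 1350 / 29.7 = 6.364 L/h

6.364 L/h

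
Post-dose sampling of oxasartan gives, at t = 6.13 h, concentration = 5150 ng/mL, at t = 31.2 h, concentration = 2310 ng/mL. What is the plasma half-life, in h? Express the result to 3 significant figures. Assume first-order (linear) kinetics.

21.7 h

k = ln(C₁/C₂) / (t₂ − t₁) = ln(5150/2310) / (31.2 − 6.13)
  = 0.8017 / 25.07 = 0.03198 h⁻¹
t½ = ln2 / k = 0.693147 / 0.03198 = 21.67 h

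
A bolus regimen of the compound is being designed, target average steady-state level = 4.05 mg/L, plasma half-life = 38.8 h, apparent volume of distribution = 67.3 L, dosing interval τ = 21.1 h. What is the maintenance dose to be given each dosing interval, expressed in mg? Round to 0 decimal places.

103 mg

k = ln2 / t½ = 0.693147 / 38.8 = 0.01786 h⁻¹
CL = k × Vd = 0.01786 × 67.3 = 1.202 L/h
At steady state, Dose/τ = Css × CL.
Dose = Css × CL × τ = 4.05 × 1.202 × 21.1 = 102.7 mg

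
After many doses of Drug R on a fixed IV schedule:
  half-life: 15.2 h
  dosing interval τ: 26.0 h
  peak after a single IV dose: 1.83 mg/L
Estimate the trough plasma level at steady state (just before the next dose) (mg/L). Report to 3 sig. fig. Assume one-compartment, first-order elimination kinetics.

0.805 mg/L

k = ln2 / t½ = 0.693147 / 15.2 = 0.04560 h⁻¹
e^(−kτ) = e^(−0.04560 × 26.0) = 0.3056
Accumulation ratio R = 1 / (1 − e^(−kτ)) = 1 / (1 − 0.3056) = 1.440
Steady-state trough = C₀ × R × e^(−kτ) = 1.83 × 1.440 × 0.3056 = 0.8053 mg/L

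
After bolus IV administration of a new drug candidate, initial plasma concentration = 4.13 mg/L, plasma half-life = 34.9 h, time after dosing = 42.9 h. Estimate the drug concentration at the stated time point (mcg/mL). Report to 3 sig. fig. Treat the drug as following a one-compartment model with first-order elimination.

k = ln2 / t½ = 0.693147 / 34.9 = 0.01986 h⁻¹
C = C₀ · e^(−k·t) = 4.130 × e^(−0.01986 × 42.9)
  = 4.130 × 0.4266 = 1.762 mg/L
(1.762 mg/L = 1.762 mcg/mL)

1.76 mcg/mL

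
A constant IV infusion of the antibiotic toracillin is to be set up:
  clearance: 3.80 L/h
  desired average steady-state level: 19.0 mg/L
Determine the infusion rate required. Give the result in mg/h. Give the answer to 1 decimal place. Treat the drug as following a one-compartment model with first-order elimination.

At steady state, infusion rate R₀ = Css × CL = 19.0 × 3.800 = 72.20 mg/h

72.2 mg/h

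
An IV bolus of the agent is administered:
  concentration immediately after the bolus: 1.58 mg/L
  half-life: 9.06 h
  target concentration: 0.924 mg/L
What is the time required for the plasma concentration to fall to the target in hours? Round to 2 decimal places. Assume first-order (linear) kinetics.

7.01 h

k = ln2 / t½ = 0.693147 / 9.06 = 0.07651 h⁻¹
t = ln(C₀ / C) / k = ln(1.580 / 0.924) / 0.07651
  = ln(1.710) / 0.07651 = 0.5365 / 0.07651 = 7.012 h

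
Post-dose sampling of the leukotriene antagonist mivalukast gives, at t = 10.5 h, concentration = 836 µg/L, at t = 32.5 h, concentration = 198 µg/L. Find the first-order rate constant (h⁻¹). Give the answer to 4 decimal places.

0.0655 h⁻¹

k = ln(C₁/C₂) / (t₂ − t₁) = ln(836/198) / (32.5 − 10.5)
  = 1.440 / 22.00 = 0.06545 h⁻¹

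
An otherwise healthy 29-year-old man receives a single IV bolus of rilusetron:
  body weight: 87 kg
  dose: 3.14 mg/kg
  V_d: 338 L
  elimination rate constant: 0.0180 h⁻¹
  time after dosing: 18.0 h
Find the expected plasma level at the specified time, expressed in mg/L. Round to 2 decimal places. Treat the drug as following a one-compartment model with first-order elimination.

Total dose = 3.14 × 87 = 273.2 mg
C₀ = Dose / Vd = 273.2 / 338 = 0.8083 mg/L
C = C₀ · e^(−k·t) = 0.8083 × e^(−0.01800 × 18.0)
  = 0.8083 × 0.7233 = 0.5846 mg/L

0.58 mg/L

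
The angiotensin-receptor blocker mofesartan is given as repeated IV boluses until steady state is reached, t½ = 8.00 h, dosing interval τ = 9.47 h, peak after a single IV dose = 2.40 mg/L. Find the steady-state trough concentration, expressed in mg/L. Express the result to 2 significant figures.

k = ln2 / t½ = 0.693147 / 8.00 = 0.08664 h⁻¹
e^(−kτ) = e^(−0.08664 × 9.47) = 0.4402
Accumulation ratio R = 1 / (1 − e^(−kτ)) = 1 / (1 − 0.4402) = 1.786
Steady-state trough = C₀ × R × e^(−kτ) = 2.40 × 1.786 × 0.4402 = 1.887 mg/L

1.9 mg/L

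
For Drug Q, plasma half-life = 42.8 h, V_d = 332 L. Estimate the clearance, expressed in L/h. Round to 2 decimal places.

5.38 L/h

k = ln2 / t½ = 0.693147 / 42.8 = 0.01620 h⁻¹
CL = k × Vd = 0.01620 × 332 = 5.378 L/h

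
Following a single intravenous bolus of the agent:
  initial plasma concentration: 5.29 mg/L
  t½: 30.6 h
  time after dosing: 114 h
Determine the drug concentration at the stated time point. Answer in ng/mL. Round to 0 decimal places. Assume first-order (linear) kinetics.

400 ng/mL

k = ln2 / t½ = 0.693147 / 30.6 = 0.02265 h⁻¹
C = C₀ · e^(−k·t) = 5.290 × e^(−0.02265 × 114)
  = 5.290 × 0.07562 = 0.4000 mg/L
Convert: 0.4000 mg/L × 1000 = 400.0 ng/mL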